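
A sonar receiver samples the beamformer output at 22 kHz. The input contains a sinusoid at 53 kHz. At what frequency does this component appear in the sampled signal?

53 kHz mod fs = 9 kHz.
9 kHz ≤ fs/2 = 11 kHz, appears at 9 kHz.

9 kHz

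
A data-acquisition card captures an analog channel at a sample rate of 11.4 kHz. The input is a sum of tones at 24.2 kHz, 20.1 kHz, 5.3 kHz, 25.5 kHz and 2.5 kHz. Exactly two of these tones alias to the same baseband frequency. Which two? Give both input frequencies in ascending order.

fs/2 = 5.7 kHz.
24.2 kHz mod fs = 1.4 kHz.
1.4 kHz ≤ fs/2 = 5.7 kHz, appears at 1.4 kHz.
20.1 kHz mod fs = 8.7 kHz.
8.7 kHz > fs/2 = 5.7 kHz, folds to fs − 8.7 kHz = 2.7 kHz.
5.3 kHz ≤ fs/2 = 5.7 kHz, passes unchanged.
25.5 kHz mod fs = 2.7 kHz.
2.7 kHz ≤ fs/2 = 5.7 kHz, appears at 2.7 kHz.
2.5 kHz ≤ fs/2 = 5.7 kHz, passes unchanged.
20.1 kHz and 25.5 kHz both map to 2.7 kHz.

20.1 kHz, 25.5 kHz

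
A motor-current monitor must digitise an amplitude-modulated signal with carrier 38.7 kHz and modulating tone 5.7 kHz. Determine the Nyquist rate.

88.8 kHz

AM sidebands sit at fc ± fm = 33 kHz and 44.4 kHz.
Highest-frequency component: 44.4 kHz.
Nyquist rate = 2 × 44.4 kHz = 88.8 kHz.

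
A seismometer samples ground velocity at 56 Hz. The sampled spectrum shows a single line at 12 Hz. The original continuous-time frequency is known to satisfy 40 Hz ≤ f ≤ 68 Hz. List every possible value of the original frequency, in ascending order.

Frequencies that alias to 12 Hz are k·fs ± 12 Hz for integer k ≥ 0.
k=0: 12 Hz.
k=1: 44 Hz, 68 Hz.
k=2: 100 Hz, 124 Hz.
Within [40 Hz, 68 Hz]: 44 Hz, 68 Hz.

44 Hz, 68 Hz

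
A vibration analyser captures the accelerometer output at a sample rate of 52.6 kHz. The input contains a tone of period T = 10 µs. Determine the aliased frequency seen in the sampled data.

T = 10 µs → f = 1/T = 100 kHz.
100 kHz mod fs = 47.4 kHz.
47.4 kHz > fs/2 = 26.3 kHz, folds to fs − 47.4 kHz = 5.2 kHz.

5.2 kHz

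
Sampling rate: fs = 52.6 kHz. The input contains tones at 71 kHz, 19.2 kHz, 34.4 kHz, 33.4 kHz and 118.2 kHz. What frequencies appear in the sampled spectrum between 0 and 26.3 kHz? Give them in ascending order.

13 kHz, 18.2 kHz, 18.4 kHz, 19.2 kHz

fs/2 = 26.3 kHz.
71 kHz mod fs = 18.4 kHz.
18.4 kHz ≤ fs/2 = 26.3 kHz, appears at 18.4 kHz.
19.2 kHz ≤ fs/2 = 26.3 kHz, passes unchanged.
34.4 kHz > fs/2 = 26.3 kHz, folds to fs − 34.4 kHz = 18.2 kHz.
33.4 kHz > fs/2 = 26.3 kHz, folds to fs − 33.4 kHz = 19.2 kHz.
118.2 kHz mod fs = 13 kHz.
13 kHz ≤ fs/2 = 26.3 kHz, appears at 13 kHz.
Distinct values: {13 kHz, 18.2 kHz, 18.4 kHz, 19.2 kHz}.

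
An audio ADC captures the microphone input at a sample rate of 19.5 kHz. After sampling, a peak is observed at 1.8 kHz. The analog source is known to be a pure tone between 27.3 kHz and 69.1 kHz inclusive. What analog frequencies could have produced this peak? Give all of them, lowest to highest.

37.2 kHz, 40.8 kHz, 56.7 kHz, 60.3 kHz

Frequencies that alias to 1.8 kHz are k·fs ± 1.8 kHz for integer k ≥ 0.
k=0: 1.8 kHz.
k=1: 17.7 kHz, 21.3 kHz.
k=2: 37.2 kHz, 40.8 kHz.
k=3: 56.7 kHz, 60.3 kHz.
k=4: 76.2 kHz, 79.8 kHz.
Within [27.3 kHz, 69.1 kHz]: 37.2 kHz, 40.8 kHz, 56.7 kHz, 60.3 kHz.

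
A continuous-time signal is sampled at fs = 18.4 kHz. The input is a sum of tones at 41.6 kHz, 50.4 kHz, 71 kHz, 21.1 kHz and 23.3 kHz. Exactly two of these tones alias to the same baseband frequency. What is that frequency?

fs/2 = 9.2 kHz.
41.6 kHz mod fs = 4.8 kHz.
4.8 kHz ≤ fs/2 = 9.2 kHz, appears at 4.8 kHz.
50.4 kHz mod fs = 13.6 kHz.
13.6 kHz > fs/2 = 9.2 kHz, folds to fs − 13.6 kHz = 4.8 kHz.
71 kHz mod fs = 15.8 kHz.
15.8 kHz > fs/2 = 9.2 kHz, folds to fs − 15.8 kHz = 2.6 kHz.
21.1 kHz mod fs = 2.7 kHz.
2.7 kHz ≤ fs/2 = 9.2 kHz, appears at 2.7 kHz.
23.3 kHz mod fs = 4.9 kHz.
4.9 kHz ≤ fs/2 = 9.2 kHz, appears at 4.9 kHz.
41.6 kHz and 50.4 kHz both map to 4.8 kHz.

4.8 kHz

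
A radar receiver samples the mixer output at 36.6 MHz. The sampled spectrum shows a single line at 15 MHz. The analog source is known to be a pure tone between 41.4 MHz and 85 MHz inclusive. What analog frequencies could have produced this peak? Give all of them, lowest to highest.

51.6 MHz, 58.2 MHz

Frequencies that alias to 15 MHz are k·fs ± 15 MHz for integer k ≥ 0.
k=0: 15 MHz.
k=1: 21.6 MHz, 51.6 MHz.
k=2: 58.2 MHz, 88.2 MHz.
k=3: 94.8 MHz, 124.8 MHz.
Within [41.4 MHz, 85 MHz]: 51.6 MHz, 58.2 MHz.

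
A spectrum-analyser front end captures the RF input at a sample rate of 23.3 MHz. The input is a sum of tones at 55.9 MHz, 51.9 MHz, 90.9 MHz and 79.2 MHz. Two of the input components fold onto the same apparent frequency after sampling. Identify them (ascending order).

fs/2 = 11.65 MHz.
55.9 MHz mod fs = 9.3 MHz.
9.3 MHz ≤ fs/2 = 11.65 MHz, appears at 9.3 MHz.
51.9 MHz mod fs = 5.3 MHz.
5.3 MHz ≤ fs/2 = 11.65 MHz, appears at 5.3 MHz.
90.9 MHz mod fs = 21 MHz.
21 MHz > fs/2 = 11.65 MHz, folds to fs − 21 MHz = 2.3 MHz.
79.2 MHz mod fs = 9.3 MHz.
9.3 MHz ≤ fs/2 = 11.65 MHz, appears at 9.3 MHz.
55.9 MHz and 79.2 MHz both map to 9.3 MHz.

55.9 MHz, 79.2 MHz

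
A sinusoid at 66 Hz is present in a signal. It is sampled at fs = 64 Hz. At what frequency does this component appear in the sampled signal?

66 Hz mod fs = 2 Hz.
2 Hz ≤ fs/2 = 32 Hz, appears at 2 Hz.

2 Hz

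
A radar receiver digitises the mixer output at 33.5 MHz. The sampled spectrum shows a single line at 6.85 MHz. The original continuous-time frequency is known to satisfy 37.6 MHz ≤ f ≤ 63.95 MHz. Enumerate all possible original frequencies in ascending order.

40.35 MHz, 60.15 MHz

Frequencies that alias to 6.85 MHz are k·fs ± 6.85 MHz for integer k ≥ 0.
k=0: 6.85 MHz.
k=1: 26.65 MHz, 40.35 MHz.
k=2: 60.15 MHz, 73.85 MHz.
k=3: 93.65 MHz, 107.35 MHz.
Within [37.6 MHz, 63.95 MHz]: 40.35 MHz, 60.15 MHz.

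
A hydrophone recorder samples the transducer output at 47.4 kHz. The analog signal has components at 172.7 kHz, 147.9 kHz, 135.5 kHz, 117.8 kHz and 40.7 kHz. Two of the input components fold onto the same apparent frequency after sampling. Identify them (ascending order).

40.7 kHz, 135.5 kHz

fs/2 = 23.7 kHz.
172.7 kHz mod fs = 30.5 kHz.
30.5 kHz > fs/2 = 23.7 kHz, folds to fs − 30.5 kHz = 16.9 kHz.
147.9 kHz mod fs = 5.7 kHz.
5.7 kHz ≤ fs/2 = 23.7 kHz, appears at 5.7 kHz.
135.5 kHz mod fs = 40.7 kHz.
40.7 kHz > fs/2 = 23.7 kHz, folds to fs − 40.7 kHz = 6.7 kHz.
117.8 kHz mod fs = 23 kHz.
23 kHz ≤ fs/2 = 23.7 kHz, appears at 23 kHz.
40.7 kHz > fs/2 = 23.7 kHz, folds to fs − 40.7 kHz = 6.7 kHz.
40.7 kHz and 135.5 kHz both map to 6.7 kHz.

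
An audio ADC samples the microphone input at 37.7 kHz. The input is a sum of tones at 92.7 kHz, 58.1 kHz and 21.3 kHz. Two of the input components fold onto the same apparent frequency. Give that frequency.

fs/2 = 18.85 kHz.
92.7 kHz mod fs = 17.3 kHz.
17.3 kHz ≤ fs/2 = 18.85 kHz, appears at 17.3 kHz.
58.1 kHz mod fs = 20.4 kHz.
20.4 kHz > fs/2 = 18.85 kHz, folds to fs − 20.4 kHz = 17.3 kHz.
21.3 kHz > fs/2 = 18.85 kHz, folds to fs − 21.3 kHz = 16.4 kHz.
58.1 kHz and 92.7 kHz both map to 17.3 kHz.

17.3 kHz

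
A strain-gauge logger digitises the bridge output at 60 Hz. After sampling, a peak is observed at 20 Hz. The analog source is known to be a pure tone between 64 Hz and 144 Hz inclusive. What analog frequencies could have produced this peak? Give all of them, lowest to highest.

Frequencies that alias to 20 Hz are k·fs ± 20 Hz for integer k ≥ 0.
k=0: 20 Hz.
k=1: 40 Hz, 80 Hz.
k=2: 100 Hz, 140 Hz.
k=3: 160 Hz, 200 Hz.
Within [64 Hz, 144 Hz]: 80 Hz, 100 Hz, 140 Hz.

80 Hz, 100 Hz, 140 Hz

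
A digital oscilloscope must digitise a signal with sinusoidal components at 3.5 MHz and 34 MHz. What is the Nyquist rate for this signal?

68 MHz

Highest-frequency component: 34 MHz.
Nyquist rate = 2 × 34 MHz = 68 MHz.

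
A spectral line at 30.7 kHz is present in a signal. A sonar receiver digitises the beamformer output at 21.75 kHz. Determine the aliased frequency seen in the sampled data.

8.95 kHz

30.7 kHz mod fs = 8.95 kHz.
8.95 kHz ≤ fs/2 = 10.875 kHz, appears at 8.95 kHz.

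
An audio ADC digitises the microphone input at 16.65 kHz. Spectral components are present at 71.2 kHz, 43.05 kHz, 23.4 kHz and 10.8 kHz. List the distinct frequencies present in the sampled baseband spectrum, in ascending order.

fs/2 = 8.325 kHz.
71.2 kHz mod fs = 4.6 kHz.
4.6 kHz ≤ fs/2 = 8.325 kHz, appears at 4.6 kHz.
43.05 kHz mod fs = 9.75 kHz.
9.75 kHz > fs/2 = 8.325 kHz, folds to fs − 9.75 kHz = 6.9 kHz.
23.4 kHz mod fs = 6.75 kHz.
6.75 kHz ≤ fs/2 = 8.325 kHz, appears at 6.75 kHz.
10.8 kHz > fs/2 = 8.325 kHz, folds to fs − 10.8 kHz = 5.85 kHz.
Distinct values: {4.6 kHz, 5.85 kHz, 6.75 kHz, 6.9 kHz}.

4.6 kHz, 5.85 kHz, 6.75 kHz, 6.9 kHz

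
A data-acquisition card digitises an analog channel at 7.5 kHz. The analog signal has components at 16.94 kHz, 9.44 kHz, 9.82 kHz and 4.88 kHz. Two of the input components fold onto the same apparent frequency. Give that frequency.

1.94 kHz

fs/2 = 3.75 kHz.
16.94 kHz mod fs = 1.94 kHz.
1.94 kHz ≤ fs/2 = 3.75 kHz, appears at 1.94 kHz.
9.44 kHz mod fs = 1.94 kHz.
1.94 kHz ≤ fs/2 = 3.75 kHz, appears at 1.94 kHz.
9.82 kHz mod fs = 2.32 kHz.
2.32 kHz ≤ fs/2 = 3.75 kHz, appears at 2.32 kHz.
4.88 kHz > fs/2 = 3.75 kHz, folds to fs − 4.88 kHz = 2.62 kHz.
9.44 kHz and 16.94 kHz both map to 1.94 kHz.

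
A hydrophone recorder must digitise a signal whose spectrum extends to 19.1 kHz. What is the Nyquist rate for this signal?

Nyquist rate = 2 × 19.1 kHz = 38.2 kHz.

38.2 kHz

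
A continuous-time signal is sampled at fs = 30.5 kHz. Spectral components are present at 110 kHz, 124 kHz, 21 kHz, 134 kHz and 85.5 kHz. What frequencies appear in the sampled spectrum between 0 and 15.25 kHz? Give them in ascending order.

2 kHz, 6 kHz, 9.5 kHz, 12 kHz

fs/2 = 15.25 kHz.
110 kHz mod fs = 18.5 kHz.
18.5 kHz > fs/2 = 15.25 kHz, folds to fs − 18.5 kHz = 12 kHz.
124 kHz mod fs = 2 kHz.
2 kHz ≤ fs/2 = 15.25 kHz, appears at 2 kHz.
21 kHz > fs/2 = 15.25 kHz, folds to fs − 21 kHz = 9.5 kHz.
134 kHz mod fs = 12 kHz.
12 kHz ≤ fs/2 = 15.25 kHz, appears at 12 kHz.
85.5 kHz mod fs = 24.5 kHz.
24.5 kHz > fs/2 = 15.25 kHz, folds to fs − 24.5 kHz = 6 kHz.
Distinct values: {2 kHz, 6 kHz, 9.5 kHz, 12 kHz}.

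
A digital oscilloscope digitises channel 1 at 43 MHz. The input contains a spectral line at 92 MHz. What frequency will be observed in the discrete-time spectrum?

6 MHz

92 MHz mod fs = 6 MHz.
6 MHz ≤ fs/2 = 21.5 MHz, appears at 6 MHz.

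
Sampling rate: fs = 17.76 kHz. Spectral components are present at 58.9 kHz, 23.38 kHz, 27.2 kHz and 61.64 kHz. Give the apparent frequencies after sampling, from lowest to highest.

fs/2 = 8.88 kHz.
58.9 kHz mod fs = 5.62 kHz.
5.62 kHz ≤ fs/2 = 8.88 kHz, appears at 5.62 kHz.
23.38 kHz mod fs = 5.62 kHz.
5.62 kHz ≤ fs/2 = 8.88 kHz, appears at 5.62 kHz.
27.2 kHz mod fs = 9.44 kHz.
9.44 kHz > fs/2 = 8.88 kHz, folds to fs − 9.44 kHz = 8.32 kHz.
61.64 kHz mod fs = 8.36 kHz.
8.36 kHz ≤ fs/2 = 8.88 kHz, appears at 8.36 kHz.
Distinct values: {5.62 kHz, 8.32 kHz, 8.36 kHz}.

5.62 kHz, 8.32 kHz, 8.36 kHz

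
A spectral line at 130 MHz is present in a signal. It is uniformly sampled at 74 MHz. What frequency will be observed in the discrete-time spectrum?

130 MHz mod fs = 56 MHz.
56 MHz > fs/2 = 37 MHz, folds to fs − 56 MHz = 18 MHz.

18 MHz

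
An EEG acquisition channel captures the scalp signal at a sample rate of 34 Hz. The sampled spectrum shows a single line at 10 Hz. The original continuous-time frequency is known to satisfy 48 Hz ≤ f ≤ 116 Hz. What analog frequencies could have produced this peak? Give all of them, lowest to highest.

58 Hz, 78 Hz, 92 Hz, 112 Hz

Frequencies that alias to 10 Hz are k·fs ± 10 Hz for integer k ≥ 0.
k=0: 10 Hz.
k=1: 24 Hz, 44 Hz.
k=2: 58 Hz, 78 Hz.
k=3: 92 Hz, 112 Hz.
k=4: 126 Hz, 146 Hz.
Within [48 Hz, 116 Hz]: 58 Hz, 78 Hz, 92 Hz, 112 Hz.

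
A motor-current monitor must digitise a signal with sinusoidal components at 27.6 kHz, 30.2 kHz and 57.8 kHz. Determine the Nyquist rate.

115.6 kHz

Highest-frequency component: 57.8 kHz.
Nyquist rate = 2 × 57.8 kHz = 115.6 kHz.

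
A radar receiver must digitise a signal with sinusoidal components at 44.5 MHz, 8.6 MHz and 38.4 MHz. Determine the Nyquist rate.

Highest-frequency component: 44.5 MHz.
Nyquist rate = 2 × 44.5 MHz = 89 MHz.

89 MHz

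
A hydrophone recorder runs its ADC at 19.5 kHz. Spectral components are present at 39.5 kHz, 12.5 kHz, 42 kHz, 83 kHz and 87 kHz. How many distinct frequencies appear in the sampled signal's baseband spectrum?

fs/2 = 9.75 kHz.
39.5 kHz mod fs = 0.5 kHz.
0.5 kHz ≤ fs/2 = 9.75 kHz, appears at 0.5 kHz.
12.5 kHz > fs/2 = 9.75 kHz, folds to fs − 12.5 kHz = 7 kHz.
42 kHz mod fs = 3 kHz.
3 kHz ≤ fs/2 = 9.75 kHz, appears at 3 kHz.
83 kHz mod fs = 5 kHz.
5 kHz ≤ fs/2 = 9.75 kHz, appears at 5 kHz.
87 kHz mod fs = 9 kHz.
9 kHz ≤ fs/2 = 9.75 kHz, appears at 9 kHz.
Distinct values: {0.5 kHz, 3 kHz, 5 kHz, 7 kHz, 9 kHz} → 5.

5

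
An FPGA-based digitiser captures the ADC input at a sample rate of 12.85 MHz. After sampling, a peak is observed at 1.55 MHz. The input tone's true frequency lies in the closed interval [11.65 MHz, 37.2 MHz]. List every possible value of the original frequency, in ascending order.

14.4 MHz, 24.15 MHz, 27.25 MHz, 37 MHz

Frequencies that alias to 1.55 MHz are k·fs ± 1.55 MHz for integer k ≥ 0.
k=0: 1.55 MHz.
k=1: 11.3 MHz, 14.4 MHz.
k=2: 24.15 MHz, 27.25 MHz.
k=3: 37 MHz, 40.1 MHz.
k=4: 49.85 MHz, 52.95 MHz.
Within [11.65 MHz, 37.2 MHz]: 14.4 MHz, 24.15 MHz, 27.25 MHz, 37 MHz.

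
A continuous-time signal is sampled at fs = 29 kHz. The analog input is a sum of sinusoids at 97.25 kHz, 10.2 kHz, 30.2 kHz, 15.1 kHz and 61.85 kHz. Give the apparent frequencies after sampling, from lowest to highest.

1.2 kHz, 3.85 kHz, 10.2 kHz, 10.25 kHz, 13.9 kHz

fs/2 = 14.5 kHz.
97.25 kHz mod fs = 10.25 kHz.
10.25 kHz ≤ fs/2 = 14.5 kHz, appears at 10.25 kHz.
10.2 kHz ≤ fs/2 = 14.5 kHz, passes unchanged.
30.2 kHz mod fs = 1.2 kHz.
1.2 kHz ≤ fs/2 = 14.5 kHz, appears at 1.2 kHz.
15.1 kHz > fs/2 = 14.5 kHz, folds to fs − 15.1 kHz = 13.9 kHz.
61.85 kHz mod fs = 3.85 kHz.
3.85 kHz ≤ fs/2 = 14.5 kHz, appears at 3.85 kHz.
Distinct values: {1.2 kHz, 3.85 kHz, 10.2 kHz, 10.25 kHz, 13.9 kHz}.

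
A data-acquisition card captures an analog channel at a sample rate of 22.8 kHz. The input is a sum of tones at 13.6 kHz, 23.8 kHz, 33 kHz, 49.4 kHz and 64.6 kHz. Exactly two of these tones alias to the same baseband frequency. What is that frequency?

3.8 kHz

fs/2 = 11.4 kHz.
13.6 kHz > fs/2 = 11.4 kHz, folds to fs − 13.6 kHz = 9.2 kHz.
23.8 kHz mod fs = 1 kHz.
1 kHz ≤ fs/2 = 11.4 kHz, appears at 1 kHz.
33 kHz mod fs = 10.2 kHz.
10.2 kHz ≤ fs/2 = 11.4 kHz, appears at 10.2 kHz.
49.4 kHz mod fs = 3.8 kHz.
3.8 kHz ≤ fs/2 = 11.4 kHz, appears at 3.8 kHz.
64.6 kHz mod fs = 19 kHz.
19 kHz > fs/2 = 11.4 kHz, folds to fs − 19 kHz = 3.8 kHz.
49.4 kHz and 64.6 kHz both map to 3.8 kHz.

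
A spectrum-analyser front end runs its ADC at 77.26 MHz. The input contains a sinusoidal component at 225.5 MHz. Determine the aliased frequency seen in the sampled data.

6.28 MHz

225.5 MHz mod fs = 70.98 MHz.
70.98 MHz > fs/2 = 38.63 MHz, folds to fs − 70.98 MHz = 6.28 MHz.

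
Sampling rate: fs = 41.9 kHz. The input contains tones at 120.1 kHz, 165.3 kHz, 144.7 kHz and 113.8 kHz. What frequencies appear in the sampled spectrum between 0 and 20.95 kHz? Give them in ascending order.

2.3 kHz, 5.6 kHz, 11.9 kHz, 19 kHz

fs/2 = 20.95 kHz.
120.1 kHz mod fs = 36.3 kHz.
36.3 kHz > fs/2 = 20.95 kHz, folds to fs − 36.3 kHz = 5.6 kHz.
165.3 kHz mod fs = 39.6 kHz.
39.6 kHz > fs/2 = 20.95 kHz, folds to fs − 39.6 kHz = 2.3 kHz.
144.7 kHz mod fs = 19 kHz.
19 kHz ≤ fs/2 = 20.95 kHz, appears at 19 kHz.
113.8 kHz mod fs = 30 kHz.
30 kHz > fs/2 = 20.95 kHz, folds to fs − 30 kHz = 11.9 kHz.
Distinct values: {2.3 kHz, 5.6 kHz, 11.9 kHz, 19 kHz}.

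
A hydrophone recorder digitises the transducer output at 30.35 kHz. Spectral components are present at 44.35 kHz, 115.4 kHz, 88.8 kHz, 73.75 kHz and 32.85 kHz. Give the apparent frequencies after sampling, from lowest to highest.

2.25 kHz, 2.5 kHz, 6 kHz, 13.05 kHz, 14 kHz

fs/2 = 15.175 kHz.
44.35 kHz mod fs = 14 kHz.
14 kHz ≤ fs/2 = 15.175 kHz, appears at 14 kHz.
115.4 kHz mod fs = 24.35 kHz.
24.35 kHz > fs/2 = 15.175 kHz, folds to fs − 24.35 kHz = 6 kHz.
88.8 kHz mod fs = 28.1 kHz.
28.1 kHz > fs/2 = 15.175 kHz, folds to fs − 28.1 kHz = 2.25 kHz.
73.75 kHz mod fs = 13.05 kHz.
13.05 kHz ≤ fs/2 = 15.175 kHz, appears at 13.05 kHz.
32.85 kHz mod fs = 2.5 kHz.
2.5 kHz ≤ fs/2 = 15.175 kHz, appears at 2.5 kHz.
Distinct values: {2.25 kHz, 2.5 kHz, 6 kHz, 13.05 kHz, 14 kHz}.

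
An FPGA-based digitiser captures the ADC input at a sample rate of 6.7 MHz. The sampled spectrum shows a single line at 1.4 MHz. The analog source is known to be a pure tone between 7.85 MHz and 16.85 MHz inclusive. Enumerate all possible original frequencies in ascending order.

Frequencies that alias to 1.4 MHz are k·fs ± 1.4 MHz for integer k ≥ 0.
k=0: 1.4 MHz.
k=1: 5.3 MHz, 8.1 MHz.
k=2: 12 MHz, 14.8 MHz.
k=3: 18.7 MHz, 21.5 MHz.
Within [7.85 MHz, 16.85 MHz]: 8.1 MHz, 12 MHz, 14.8 MHz.

8.1 MHz, 12 MHz, 14.8 MHz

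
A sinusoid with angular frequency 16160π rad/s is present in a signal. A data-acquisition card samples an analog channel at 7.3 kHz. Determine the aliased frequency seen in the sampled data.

0.78 kHz

ω = 16160π rad/s → f = ω/(2π) = 8080 Hz = 8.08 kHz.
8.08 kHz mod fs = 0.78 kHz.
0.78 kHz ≤ fs/2 = 3.65 kHz, appears at 0.78 kHz.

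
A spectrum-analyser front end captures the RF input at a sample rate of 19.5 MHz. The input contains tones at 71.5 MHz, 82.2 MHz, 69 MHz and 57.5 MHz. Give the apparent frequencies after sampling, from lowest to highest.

fs/2 = 9.75 MHz.
71.5 MHz mod fs = 13 MHz.
13 MHz > fs/2 = 9.75 MHz, folds to fs − 13 MHz = 6.5 MHz.
82.2 MHz mod fs = 4.2 MHz.
4.2 MHz ≤ fs/2 = 9.75 MHz, appears at 4.2 MHz.
69 MHz mod fs = 10.5 MHz.
10.5 MHz > fs/2 = 9.75 MHz, folds to fs − 10.5 MHz = 9 MHz.
57.5 MHz mod fs = 18.5 MHz.
18.5 MHz > fs/2 = 9.75 MHz, folds to fs − 18.5 MHz = 1 MHz.
Distinct values: {1 MHz, 4.2 MHz, 6.5 MHz, 9 MHz}.

1 MHz, 4.2 MHz, 6.5 MHz, 9 MHz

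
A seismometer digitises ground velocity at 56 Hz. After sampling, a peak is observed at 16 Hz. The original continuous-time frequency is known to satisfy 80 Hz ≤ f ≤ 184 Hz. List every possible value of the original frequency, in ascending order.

Frequencies that alias to 16 Hz are k·fs ± 16 Hz for integer k ≥ 0.
k=0: 16 Hz.
k=1: 40 Hz, 72 Hz.
k=2: 96 Hz, 128 Hz.
k=3: 152 Hz, 184 Hz.
k=4: 208 Hz, 240 Hz.
Within [80 Hz, 184 Hz]: 96 Hz, 128 Hz, 152 Hz, 184 Hz.

96 Hz, 128 Hz, 152 Hz, 184 Hz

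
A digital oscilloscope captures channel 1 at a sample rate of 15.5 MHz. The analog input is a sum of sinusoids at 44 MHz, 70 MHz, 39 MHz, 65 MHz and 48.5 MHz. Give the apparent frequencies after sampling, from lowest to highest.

2 MHz, 2.5 MHz, 3 MHz, 7.5 MHz

fs/2 = 7.75 MHz.
44 MHz mod fs = 13 MHz.
13 MHz > fs/2 = 7.75 MHz, folds to fs − 13 MHz = 2.5 MHz.
70 MHz mod fs = 8 MHz.
8 MHz > fs/2 = 7.75 MHz, folds to fs − 8 MHz = 7.5 MHz.
39 MHz mod fs = 8 MHz.
8 MHz > fs/2 = 7.75 MHz, folds to fs − 8 MHz = 7.5 MHz.
65 MHz mod fs = 3 MHz.
3 MHz ≤ fs/2 = 7.75 MHz, appears at 3 MHz.
48.5 MHz mod fs = 2 MHz.
2 MHz ≤ fs/2 = 7.75 MHz, appears at 2 MHz.
Distinct values: {2 MHz, 2.5 MHz, 3 MHz, 7.5 MHz}.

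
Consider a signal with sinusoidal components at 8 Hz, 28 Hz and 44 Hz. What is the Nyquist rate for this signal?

88 Hz

Highest-frequency component: 44 Hz.
Nyquist rate = 2 × 44 Hz = 88 Hz.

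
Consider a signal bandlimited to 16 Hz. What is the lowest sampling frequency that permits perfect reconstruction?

Nyquist rate = 2 × 16 Hz = 32 Hz.

32 Hz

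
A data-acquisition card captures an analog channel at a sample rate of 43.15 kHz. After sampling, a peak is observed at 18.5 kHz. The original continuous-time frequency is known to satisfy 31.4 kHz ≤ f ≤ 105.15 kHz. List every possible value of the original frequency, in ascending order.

Frequencies that alias to 18.5 kHz are k·fs ± 18.5 kHz for integer k ≥ 0.
k=0: 18.5 kHz.
k=1: 24.65 kHz, 61.65 kHz.
k=2: 67.8 kHz, 104.8 kHz.
k=3: 110.95 kHz, 147.95 kHz.
Within [31.4 kHz, 105.15 kHz]: 61.65 kHz, 67.8 kHz, 104.8 kHz.

61.65 kHz, 67.8 kHz, 104.8 kHz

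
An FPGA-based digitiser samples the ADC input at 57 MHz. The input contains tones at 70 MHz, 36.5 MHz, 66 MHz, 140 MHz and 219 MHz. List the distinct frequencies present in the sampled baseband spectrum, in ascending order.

9 MHz, 13 MHz, 20.5 MHz, 26 MHz

fs/2 = 28.5 MHz.
70 MHz mod fs = 13 MHz.
13 MHz ≤ fs/2 = 28.5 MHz, appears at 13 MHz.
36.5 MHz > fs/2 = 28.5 MHz, folds to fs − 36.5 MHz = 20.5 MHz.
66 MHz mod fs = 9 MHz.
9 MHz ≤ fs/2 = 28.5 MHz, appears at 9 MHz.
140 MHz mod fs = 26 MHz.
26 MHz ≤ fs/2 = 28.5 MHz, appears at 26 MHz.
219 MHz mod fs = 48 MHz.
48 MHz > fs/2 = 28.5 MHz, folds to fs − 48 MHz = 9 MHz.
Distinct values: {9 MHz, 13 MHz, 20.5 MHz, 26 MHz}.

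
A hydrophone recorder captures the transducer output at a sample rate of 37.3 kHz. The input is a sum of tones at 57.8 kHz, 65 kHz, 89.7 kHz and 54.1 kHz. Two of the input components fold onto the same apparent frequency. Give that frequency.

fs/2 = 18.65 kHz.
57.8 kHz mod fs = 20.5 kHz.
20.5 kHz > fs/2 = 18.65 kHz, folds to fs − 20.5 kHz = 16.8 kHz.
65 kHz mod fs = 27.7 kHz.
27.7 kHz > fs/2 = 18.65 kHz, folds to fs − 27.7 kHz = 9.6 kHz.
89.7 kHz mod fs = 15.1 kHz.
15.1 kHz ≤ fs/2 = 18.65 kHz, appears at 15.1 kHz.
54.1 kHz mod fs = 16.8 kHz.
16.8 kHz ≤ fs/2 = 18.65 kHz, appears at 16.8 kHz.
54.1 kHz and 57.8 kHz both map to 16.8 kHz.

16.8 kHz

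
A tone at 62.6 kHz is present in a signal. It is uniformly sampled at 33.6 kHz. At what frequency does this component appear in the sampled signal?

4.6 kHz

62.6 kHz mod fs = 29 kHz.
29 kHz > fs/2 = 16.8 kHz, folds to fs − 29 kHz = 4.6 kHz.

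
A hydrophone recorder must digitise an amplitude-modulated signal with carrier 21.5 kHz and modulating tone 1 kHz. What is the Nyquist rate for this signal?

45 kHz

AM sidebands sit at fc ± fm = 20.5 kHz and 22.5 kHz.
Highest-frequency component: 22.5 kHz.
Nyquist rate = 2 × 22.5 kHz = 45 kHz.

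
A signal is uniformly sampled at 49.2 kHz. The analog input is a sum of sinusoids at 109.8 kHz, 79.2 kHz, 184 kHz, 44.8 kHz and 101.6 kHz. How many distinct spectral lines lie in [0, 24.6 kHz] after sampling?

5

fs/2 = 24.6 kHz.
109.8 kHz mod fs = 11.4 kHz.
11.4 kHz ≤ fs/2 = 24.6 kHz, appears at 11.4 kHz.
79.2 kHz mod fs = 30 kHz.
30 kHz > fs/2 = 24.6 kHz, folds to fs − 30 kHz = 19.2 kHz.
184 kHz mod fs = 36.4 kHz.
36.4 kHz > fs/2 = 24.6 kHz, folds to fs − 36.4 kHz = 12.8 kHz.
44.8 kHz > fs/2 = 24.6 kHz, folds to fs − 44.8 kHz = 4.4 kHz.
101.6 kHz mod fs = 3.2 kHz.
3.2 kHz ≤ fs/2 = 24.6 kHz, appears at 3.2 kHz.
Distinct values: {3.2 kHz, 4.4 kHz, 11.4 kHz, 12.8 kHz, 19.2 kHz} → 5.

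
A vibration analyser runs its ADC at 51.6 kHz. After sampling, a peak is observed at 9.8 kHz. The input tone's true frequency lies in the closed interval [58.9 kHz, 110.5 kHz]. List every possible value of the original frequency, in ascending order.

Frequencies that alias to 9.8 kHz are k·fs ± 9.8 kHz for integer k ≥ 0.
k=0: 9.8 kHz.
k=1: 41.8 kHz, 61.4 kHz.
k=2: 93.4 kHz, 113 kHz.
k=3: 145 kHz, 164.6 kHz.
Within [58.9 kHz, 110.5 kHz]: 61.4 kHz, 93.4 kHz.

61.4 kHz, 93.4 kHz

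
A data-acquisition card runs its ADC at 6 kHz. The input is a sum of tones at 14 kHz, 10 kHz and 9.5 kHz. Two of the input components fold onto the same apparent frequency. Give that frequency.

2 kHz

fs/2 = 3 kHz.
14 kHz mod fs = 2 kHz.
2 kHz ≤ fs/2 = 3 kHz, appears at 2 kHz.
10 kHz mod fs = 4 kHz.
4 kHz > fs/2 = 3 kHz, folds to fs − 4 kHz = 2 kHz.
9.5 kHz mod fs = 3.5 kHz.
3.5 kHz > fs/2 = 3 kHz, folds to fs − 3.5 kHz = 2.5 kHz.
10 kHz and 14 kHz both map to 2 kHz.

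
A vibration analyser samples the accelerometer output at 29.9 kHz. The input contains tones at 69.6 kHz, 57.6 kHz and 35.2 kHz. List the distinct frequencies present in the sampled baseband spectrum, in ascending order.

fs/2 = 14.95 kHz.
69.6 kHz mod fs = 9.8 kHz.
9.8 kHz ≤ fs/2 = 14.95 kHz, appears at 9.8 kHz.
57.6 kHz mod fs = 27.7 kHz.
27.7 kHz > fs/2 = 14.95 kHz, folds to fs − 27.7 kHz = 2.2 kHz.
35.2 kHz mod fs = 5.3 kHz.
5.3 kHz ≤ fs/2 = 14.95 kHz, appears at 5.3 kHz.
Distinct values: {2.2 kHz, 5.3 kHz, 9.8 kHz}.

2.2 kHz, 5.3 kHz, 9.8 kHz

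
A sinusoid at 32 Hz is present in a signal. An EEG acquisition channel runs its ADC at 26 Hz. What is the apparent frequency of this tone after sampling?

32 Hz mod fs = 6 Hz.
6 Hz ≤ fs/2 = 13 Hz, appears at 6 Hz.

6 Hz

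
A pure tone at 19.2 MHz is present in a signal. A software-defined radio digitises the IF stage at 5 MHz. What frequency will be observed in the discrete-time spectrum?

0.8 MHz

19.2 MHz mod fs = 4.2 MHz.
4.2 MHz > fs/2 = 2.5 MHz, folds to fs − 4.2 MHz = 0.8 MHz.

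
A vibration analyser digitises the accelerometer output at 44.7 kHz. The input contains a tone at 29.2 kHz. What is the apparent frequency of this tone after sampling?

15.5 kHz

29.2 kHz > fs/2 = 22.35 kHz, folds to fs − 29.2 kHz = 15.5 kHz.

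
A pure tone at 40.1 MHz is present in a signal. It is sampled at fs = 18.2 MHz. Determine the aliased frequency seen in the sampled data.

3.7 MHz

40.1 MHz mod fs = 3.7 MHz.
3.7 MHz ≤ fs/2 = 9.1 MHz, appears at 3.7 MHz.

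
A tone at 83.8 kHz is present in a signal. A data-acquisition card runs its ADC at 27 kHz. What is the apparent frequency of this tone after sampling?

83.8 kHz mod fs = 2.8 kHz.
2.8 kHz ≤ fs/2 = 13.5 kHz, appears at 2.8 kHz.

2.8 kHz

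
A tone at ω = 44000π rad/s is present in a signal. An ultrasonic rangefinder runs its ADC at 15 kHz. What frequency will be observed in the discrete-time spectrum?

ω = 44000π rad/s → f = ω/(2π) = 22000 Hz = 22 kHz.
22 kHz mod fs = 7 kHz.
7 kHz ≤ fs/2 = 7.5 kHz, appears at 7 kHz.

7 kHz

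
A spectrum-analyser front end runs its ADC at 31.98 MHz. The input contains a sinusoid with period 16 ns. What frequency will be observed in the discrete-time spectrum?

1.46 MHz

T = 16 ns → f = 1/T = 62.5 MHz.
62.5 MHz mod fs = 30.52 MHz.
30.52 MHz > fs/2 = 15.99 MHz, folds to fs − 30.52 MHz = 1.46 MHz.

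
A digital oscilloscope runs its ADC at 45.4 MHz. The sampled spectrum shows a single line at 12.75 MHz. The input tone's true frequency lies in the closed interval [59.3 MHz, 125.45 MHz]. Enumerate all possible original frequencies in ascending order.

Frequencies that alias to 12.75 MHz are k·fs ± 12.75 MHz for integer k ≥ 0.
k=0: 12.75 MHz.
k=1: 32.65 MHz, 58.15 MHz.
k=2: 78.05 MHz, 103.55 MHz.
k=3: 123.45 MHz, 148.95 MHz.
k=4: 168.85 MHz, 194.35 MHz.
Within [59.3 MHz, 125.45 MHz]: 78.05 MHz, 103.55 MHz, 123.45 MHz.

78.05 MHz, 103.55 MHz, 123.45 MHz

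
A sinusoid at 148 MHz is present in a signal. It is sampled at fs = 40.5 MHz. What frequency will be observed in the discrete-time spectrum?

148 MHz mod fs = 26.5 MHz.
26.5 MHz > fs/2 = 20.25 MHz, folds to fs − 26.5 MHz = 14 MHz.

14 MHz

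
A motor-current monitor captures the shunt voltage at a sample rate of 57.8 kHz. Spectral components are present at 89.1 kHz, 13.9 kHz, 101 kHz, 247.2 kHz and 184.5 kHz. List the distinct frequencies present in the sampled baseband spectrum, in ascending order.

fs/2 = 28.9 kHz.
89.1 kHz mod fs = 31.3 kHz.
31.3 kHz > fs/2 = 28.9 kHz, folds to fs − 31.3 kHz = 26.5 kHz.
13.9 kHz ≤ fs/2 = 28.9 kHz, passes unchanged.
101 kHz mod fs = 43.2 kHz.
43.2 kHz > fs/2 = 28.9 kHz, folds to fs − 43.2 kHz = 14.6 kHz.
247.2 kHz mod fs = 16 kHz.
16 kHz ≤ fs/2 = 28.9 kHz, appears at 16 kHz.
184.5 kHz mod fs = 11.1 kHz.
11.1 kHz ≤ fs/2 = 28.9 kHz, appears at 11.1 kHz.
Distinct values: {11.1 kHz, 13.9 kHz, 14.6 kHz, 16 kHz, 26.5 kHz}.

11.1 kHz, 13.9 kHz, 14.6 kHz, 16 kHz, 26.5 kHz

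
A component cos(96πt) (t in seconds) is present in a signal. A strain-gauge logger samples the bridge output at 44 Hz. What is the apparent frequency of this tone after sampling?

4 Hz

ω = 96π rad/s → f = ω/(2π) = 48 Hz.
48 Hz mod fs = 4 Hz.
4 Hz ≤ fs/2 = 22 Hz, appears at 4 Hz.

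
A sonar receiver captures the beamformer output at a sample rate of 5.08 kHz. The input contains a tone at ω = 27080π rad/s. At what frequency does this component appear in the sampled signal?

1.7 kHz

ω = 27080π rad/s → f = ω/(2π) = 13540 Hz = 13.54 kHz.
13.54 kHz mod fs = 3.38 kHz.
3.38 kHz > fs/2 = 2.54 kHz, folds to fs − 3.38 kHz = 1.7 kHz.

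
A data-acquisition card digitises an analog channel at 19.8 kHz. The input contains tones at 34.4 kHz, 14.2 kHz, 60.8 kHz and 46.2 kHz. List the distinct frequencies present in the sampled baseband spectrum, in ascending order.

1.4 kHz, 5.2 kHz, 5.6 kHz, 6.6 kHz

fs/2 = 9.9 kHz.
34.4 kHz mod fs = 14.6 kHz.
14.6 kHz > fs/2 = 9.9 kHz, folds to fs − 14.6 kHz = 5.2 kHz.
14.2 kHz > fs/2 = 9.9 kHz, folds to fs − 14.2 kHz = 5.6 kHz.
60.8 kHz mod fs = 1.4 kHz.
1.4 kHz ≤ fs/2 = 9.9 kHz, appears at 1.4 kHz.
46.2 kHz mod fs = 6.6 kHz.
6.6 kHz ≤ fs/2 = 9.9 kHz, appears at 6.6 kHz.
Distinct values: {1.4 kHz, 5.2 kHz, 5.6 kHz, 6.6 kHz}.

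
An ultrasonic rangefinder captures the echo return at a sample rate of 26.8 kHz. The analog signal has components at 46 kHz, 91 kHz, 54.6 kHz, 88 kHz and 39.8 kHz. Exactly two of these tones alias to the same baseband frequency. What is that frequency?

fs/2 = 13.4 kHz.
46 kHz mod fs = 19.2 kHz.
19.2 kHz > fs/2 = 13.4 kHz, folds to fs − 19.2 kHz = 7.6 kHz.
91 kHz mod fs = 10.6 kHz.
10.6 kHz ≤ fs/2 = 13.4 kHz, appears at 10.6 kHz.
54.6 kHz mod fs = 1 kHz.
1 kHz ≤ fs/2 = 13.4 kHz, appears at 1 kHz.
88 kHz mod fs = 7.6 kHz.
7.6 kHz ≤ fs/2 = 13.4 kHz, appears at 7.6 kHz.
39.8 kHz mod fs = 13 kHz.
13 kHz ≤ fs/2 = 13.4 kHz, appears at 13 kHz.
46 kHz and 88 kHz both map to 7.6 kHz.

7.6 kHz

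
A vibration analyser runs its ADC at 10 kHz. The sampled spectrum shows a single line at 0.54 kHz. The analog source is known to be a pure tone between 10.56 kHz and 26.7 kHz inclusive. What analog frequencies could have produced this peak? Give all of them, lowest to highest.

Frequencies that alias to 0.54 kHz are k·fs ± 0.54 kHz for integer k ≥ 0.
k=0: 0.54 kHz.
k=1: 9.46 kHz, 10.54 kHz.
k=2: 19.46 kHz, 20.54 kHz.
k=3: 29.46 kHz, 30.54 kHz.
Within [10.56 kHz, 26.7 kHz]: 19.46 kHz, 20.54 kHz.

19.46 kHz, 20.54 kHz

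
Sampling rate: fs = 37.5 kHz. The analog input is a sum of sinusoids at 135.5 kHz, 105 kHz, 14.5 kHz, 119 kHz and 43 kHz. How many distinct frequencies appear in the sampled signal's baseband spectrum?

4

fs/2 = 18.75 kHz.
135.5 kHz mod fs = 23 kHz.
23 kHz > fs/2 = 18.75 kHz, folds to fs − 23 kHz = 14.5 kHz.
105 kHz mod fs = 30 kHz.
30 kHz > fs/2 = 18.75 kHz, folds to fs − 30 kHz = 7.5 kHz.
14.5 kHz ≤ fs/2 = 18.75 kHz, passes unchanged.
119 kHz mod fs = 6.5 kHz.
6.5 kHz ≤ fs/2 = 18.75 kHz, appears at 6.5 kHz.
43 kHz mod fs = 5.5 kHz.
5.5 kHz ≤ fs/2 = 18.75 kHz, appears at 5.5 kHz.
Distinct values: {5.5 kHz, 6.5 kHz, 7.5 kHz, 14.5 kHz} → 4.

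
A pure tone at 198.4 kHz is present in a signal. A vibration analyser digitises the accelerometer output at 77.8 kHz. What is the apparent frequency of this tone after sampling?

198.4 kHz mod fs = 42.8 kHz.
42.8 kHz > fs/2 = 38.9 kHz, folds to fs − 42.8 kHz = 35 kHz.

35 kHz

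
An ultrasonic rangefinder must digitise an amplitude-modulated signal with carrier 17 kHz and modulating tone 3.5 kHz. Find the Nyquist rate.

41 kHz

AM sidebands sit at fc ± fm = 13.5 kHz and 20.5 kHz.
Highest-frequency component: 20.5 kHz.
Nyquist rate = 2 × 20.5 kHz = 41 kHz.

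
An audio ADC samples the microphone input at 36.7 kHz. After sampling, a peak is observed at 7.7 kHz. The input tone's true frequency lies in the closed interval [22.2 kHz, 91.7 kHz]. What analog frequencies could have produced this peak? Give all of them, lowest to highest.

29 kHz, 44.4 kHz, 65.7 kHz, 81.1 kHz

Frequencies that alias to 7.7 kHz are k·fs ± 7.7 kHz for integer k ≥ 0.
k=0: 7.7 kHz.
k=1: 29 kHz, 44.4 kHz.
k=2: 65.7 kHz, 81.1 kHz.
k=3: 102.4 kHz, 117.8 kHz.
Within [22.2 kHz, 91.7 kHz]: 29 kHz, 44.4 kHz, 65.7 kHz, 81.1 kHz.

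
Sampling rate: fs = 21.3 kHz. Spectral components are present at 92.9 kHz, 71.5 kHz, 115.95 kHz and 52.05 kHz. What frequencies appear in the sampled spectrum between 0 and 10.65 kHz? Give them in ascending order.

7.6 kHz, 7.7 kHz, 9.45 kHz

fs/2 = 10.65 kHz.
92.9 kHz mod fs = 7.7 kHz.
7.7 kHz ≤ fs/2 = 10.65 kHz, appears at 7.7 kHz.
71.5 kHz mod fs = 7.6 kHz.
7.6 kHz ≤ fs/2 = 10.65 kHz, appears at 7.6 kHz.
115.95 kHz mod fs = 9.45 kHz.
9.45 kHz ≤ fs/2 = 10.65 kHz, appears at 9.45 kHz.
52.05 kHz mod fs = 9.45 kHz.
9.45 kHz ≤ fs/2 = 10.65 kHz, appears at 9.45 kHz.
Distinct values: {7.6 kHz, 7.7 kHz, 9.45 kHz}.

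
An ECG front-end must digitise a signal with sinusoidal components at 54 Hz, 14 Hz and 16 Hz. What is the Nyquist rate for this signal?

108 Hz

Highest-frequency component: 54 Hz.
Nyquist rate = 2 × 54 Hz = 108 Hz.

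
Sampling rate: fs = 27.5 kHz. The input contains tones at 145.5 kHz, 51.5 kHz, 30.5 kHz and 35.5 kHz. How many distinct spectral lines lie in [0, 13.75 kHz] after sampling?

3

fs/2 = 13.75 kHz.
145.5 kHz mod fs = 8 kHz.
8 kHz ≤ fs/2 = 13.75 kHz, appears at 8 kHz.
51.5 kHz mod fs = 24 kHz.
24 kHz > fs/2 = 13.75 kHz, folds to fs − 24 kHz = 3.5 kHz.
30.5 kHz mod fs = 3 kHz.
3 kHz ≤ fs/2 = 13.75 kHz, appears at 3 kHz.
35.5 kHz mod fs = 8 kHz.
8 kHz ≤ fs/2 = 13.75 kHz, appears at 8 kHz.
Distinct values: {3 kHz, 3.5 kHz, 8 kHz} → 3.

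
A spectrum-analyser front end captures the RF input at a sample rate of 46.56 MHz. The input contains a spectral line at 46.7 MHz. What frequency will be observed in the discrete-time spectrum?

0.14 MHz

46.7 MHz mod fs = 0.14 MHz.
0.14 MHz ≤ fs/2 = 23.28 MHz, appears at 0.14 MHz.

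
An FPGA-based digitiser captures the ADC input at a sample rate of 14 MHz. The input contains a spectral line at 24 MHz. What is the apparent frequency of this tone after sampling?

4 MHz

24 MHz mod fs = 10 MHz.
10 MHz > fs/2 = 7 MHz, folds to fs − 10 MHz = 4 MHz.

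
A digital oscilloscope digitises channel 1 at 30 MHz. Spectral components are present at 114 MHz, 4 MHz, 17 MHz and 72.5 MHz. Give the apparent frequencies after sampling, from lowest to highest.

fs/2 = 15 MHz.
114 MHz mod fs = 24 MHz.
24 MHz > fs/2 = 15 MHz, folds to fs − 24 MHz = 6 MHz.
4 MHz ≤ fs/2 = 15 MHz, passes unchanged.
17 MHz > fs/2 = 15 MHz, folds to fs − 17 MHz = 13 MHz.
72.5 MHz mod fs = 12.5 MHz.
12.5 MHz ≤ fs/2 = 15 MHz, appears at 12.5 MHz.
Distinct values: {4 MHz, 6 MHz, 12.5 MHz, 13 MHz}.

4 MHz, 6 MHz, 12.5 MHz, 13 MHz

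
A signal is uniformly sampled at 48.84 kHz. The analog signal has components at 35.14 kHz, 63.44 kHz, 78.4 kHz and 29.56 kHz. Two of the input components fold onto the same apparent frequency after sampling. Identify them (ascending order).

29.56 kHz, 78.4 kHz

fs/2 = 24.42 kHz.
35.14 kHz > fs/2 = 24.42 kHz, folds to fs − 35.14 kHz = 13.7 kHz.
63.44 kHz mod fs = 14.6 kHz.
14.6 kHz ≤ fs/2 = 24.42 kHz, appears at 14.6 kHz.
78.4 kHz mod fs = 29.56 kHz.
29.56 kHz > fs/2 = 24.42 kHz, folds to fs − 29.56 kHz = 19.28 kHz.
29.56 kHz > fs/2 = 24.42 kHz, folds to fs − 29.56 kHz = 19.28 kHz.
29.56 kHz and 78.4 kHz both map to 19.28 kHz.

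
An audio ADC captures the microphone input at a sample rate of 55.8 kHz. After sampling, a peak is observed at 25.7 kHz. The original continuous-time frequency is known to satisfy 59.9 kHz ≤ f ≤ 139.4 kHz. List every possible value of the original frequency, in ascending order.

Frequencies that alias to 25.7 kHz are k·fs ± 25.7 kHz for integer k ≥ 0.
k=0: 25.7 kHz.
k=1: 30.1 kHz, 81.5 kHz.
k=2: 85.9 kHz, 137.3 kHz.
k=3: 141.7 kHz, 193.1 kHz.
Within [59.9 kHz, 139.4 kHz]: 81.5 kHz, 85.9 kHz, 137.3 kHz.

81.5 kHz, 85.9 kHz, 137.3 kHz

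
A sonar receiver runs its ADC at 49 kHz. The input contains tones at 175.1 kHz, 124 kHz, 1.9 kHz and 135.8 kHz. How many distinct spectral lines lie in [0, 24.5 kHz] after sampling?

4

fs/2 = 24.5 kHz.
175.1 kHz mod fs = 28.1 kHz.
28.1 kHz > fs/2 = 24.5 kHz, folds to fs − 28.1 kHz = 20.9 kHz.
124 kHz mod fs = 26 kHz.
26 kHz > fs/2 = 24.5 kHz, folds to fs − 26 kHz = 23 kHz.
1.9 kHz ≤ fs/2 = 24.5 kHz, passes unchanged.
135.8 kHz mod fs = 37.8 kHz.
37.8 kHz > fs/2 = 24.5 kHz, folds to fs − 37.8 kHz = 11.2 kHz.
Distinct values: {1.9 kHz, 11.2 kHz, 20.9 kHz, 23 kHz} → 4.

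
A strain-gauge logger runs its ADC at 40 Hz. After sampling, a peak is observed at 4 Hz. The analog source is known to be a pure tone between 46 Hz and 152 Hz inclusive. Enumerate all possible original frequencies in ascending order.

76 Hz, 84 Hz, 116 Hz, 124 Hz

Frequencies that alias to 4 Hz are k·fs ± 4 Hz for integer k ≥ 0.
k=0: 4 Hz.
k=1: 36 Hz, 44 Hz.
k=2: 76 Hz, 84 Hz.
k=3: 116 Hz, 124 Hz.
k=4: 156 Hz, 164 Hz.
Within [46 Hz, 152 Hz]: 76 Hz, 84 Hz, 116 Hz, 124 Hz.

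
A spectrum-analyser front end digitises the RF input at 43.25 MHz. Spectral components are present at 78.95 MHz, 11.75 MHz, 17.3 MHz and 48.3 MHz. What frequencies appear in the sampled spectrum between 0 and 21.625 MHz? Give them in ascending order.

fs/2 = 21.625 MHz.
78.95 MHz mod fs = 35.7 MHz.
35.7 MHz > fs/2 = 21.625 MHz, folds to fs − 35.7 MHz = 7.55 MHz.
11.75 MHz ≤ fs/2 = 21.625 MHz, passes unchanged.
17.3 MHz ≤ fs/2 = 21.625 MHz, passes unchanged.
48.3 MHz mod fs = 5.05 MHz.
5.05 MHz ≤ fs/2 = 21.625 MHz, appears at 5.05 MHz.
Distinct values: {5.05 MHz, 7.55 MHz, 11.75 MHz, 17.3 MHz}.

5.05 MHz, 7.55 MHz, 11.75 MHz, 17.3 MHz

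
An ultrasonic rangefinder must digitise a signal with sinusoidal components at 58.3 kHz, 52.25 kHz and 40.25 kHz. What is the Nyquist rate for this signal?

Highest-frequency component: 58.3 kHz.
Nyquist rate = 2 × 58.3 kHz = 116.6 kHz.

116.6 kHz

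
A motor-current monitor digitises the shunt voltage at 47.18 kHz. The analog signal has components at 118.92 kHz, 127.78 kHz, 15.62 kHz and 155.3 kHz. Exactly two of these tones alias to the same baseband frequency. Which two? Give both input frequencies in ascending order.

127.78 kHz, 155.3 kHz

fs/2 = 23.59 kHz.
118.92 kHz mod fs = 24.56 kHz.
24.56 kHz > fs/2 = 23.59 kHz, folds to fs − 24.56 kHz = 22.62 kHz.
127.78 kHz mod fs = 33.42 kHz.
33.42 kHz > fs/2 = 23.59 kHz, folds to fs − 33.42 kHz = 13.76 kHz.
15.62 kHz ≤ fs/2 = 23.59 kHz, passes unchanged.
155.3 kHz mod fs = 13.76 kHz.
13.76 kHz ≤ fs/2 = 23.59 kHz, appears at 13.76 kHz.
127.78 kHz and 155.3 kHz both map to 13.76 kHz.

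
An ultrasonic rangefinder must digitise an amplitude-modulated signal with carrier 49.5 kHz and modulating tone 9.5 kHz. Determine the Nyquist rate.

118 kHz

AM sidebands sit at fc ± fm = 40 kHz and 59 kHz.
Highest-frequency component: 59 kHz.
Nyquist rate = 2 × 59 kHz = 118 kHz.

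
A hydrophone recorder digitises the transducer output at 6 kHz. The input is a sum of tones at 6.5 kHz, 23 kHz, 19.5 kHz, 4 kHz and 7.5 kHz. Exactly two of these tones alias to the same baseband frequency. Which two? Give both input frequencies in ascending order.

7.5 kHz, 19.5 kHz

fs/2 = 3 kHz.
6.5 kHz mod fs = 0.5 kHz.
0.5 kHz ≤ fs/2 = 3 kHz, appears at 0.5 kHz.
23 kHz mod fs = 5 kHz.
5 kHz > fs/2 = 3 kHz, folds to fs − 5 kHz = 1 kHz.
19.5 kHz mod fs = 1.5 kHz.
1.5 kHz ≤ fs/2 = 3 kHz, appears at 1.5 kHz.
4 kHz > fs/2 = 3 kHz, folds to fs − 4 kHz = 2 kHz.
7.5 kHz mod fs = 1.5 kHz.
1.5 kHz ≤ fs/2 = 3 kHz, appears at 1.5 kHz.
7.5 kHz and 19.5 kHz both map to 1.5 kHz.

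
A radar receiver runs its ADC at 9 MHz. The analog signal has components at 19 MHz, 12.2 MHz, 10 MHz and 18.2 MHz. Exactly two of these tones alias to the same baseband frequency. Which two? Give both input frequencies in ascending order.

fs/2 = 4.5 MHz.
19 MHz mod fs = 1 MHz.
1 MHz ≤ fs/2 = 4.5 MHz, appears at 1 MHz.
12.2 MHz mod fs = 3.2 MHz.
3.2 MHz ≤ fs/2 = 4.5 MHz, appears at 3.2 MHz.
10 MHz mod fs = 1 MHz.
1 MHz ≤ fs/2 = 4.5 MHz, appears at 1 MHz.
18.2 MHz mod fs = 0.2 MHz.
0.2 MHz ≤ fs/2 = 4.5 MHz, appears at 0.2 MHz.
10 MHz and 19 MHz both map to 1 MHz.

10 MHz, 19 MHz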